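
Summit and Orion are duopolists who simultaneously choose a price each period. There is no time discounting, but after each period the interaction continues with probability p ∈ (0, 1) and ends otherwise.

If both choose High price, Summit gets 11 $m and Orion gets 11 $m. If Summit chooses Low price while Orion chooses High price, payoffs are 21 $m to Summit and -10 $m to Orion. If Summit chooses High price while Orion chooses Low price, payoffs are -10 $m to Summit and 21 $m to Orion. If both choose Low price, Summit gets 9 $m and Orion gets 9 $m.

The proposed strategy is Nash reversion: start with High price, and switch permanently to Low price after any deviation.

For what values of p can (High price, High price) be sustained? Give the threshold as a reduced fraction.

Expected cooperation value is 11 + p·11 + p²·11 + … = 11/(1−p); deviation gives 21 + p·9/(1−p).
11 ≥ 21(1−p) + 9p ⇒ 12p ≥ 10 ⇒ p ≥ 10/12 = 5/6.

5/6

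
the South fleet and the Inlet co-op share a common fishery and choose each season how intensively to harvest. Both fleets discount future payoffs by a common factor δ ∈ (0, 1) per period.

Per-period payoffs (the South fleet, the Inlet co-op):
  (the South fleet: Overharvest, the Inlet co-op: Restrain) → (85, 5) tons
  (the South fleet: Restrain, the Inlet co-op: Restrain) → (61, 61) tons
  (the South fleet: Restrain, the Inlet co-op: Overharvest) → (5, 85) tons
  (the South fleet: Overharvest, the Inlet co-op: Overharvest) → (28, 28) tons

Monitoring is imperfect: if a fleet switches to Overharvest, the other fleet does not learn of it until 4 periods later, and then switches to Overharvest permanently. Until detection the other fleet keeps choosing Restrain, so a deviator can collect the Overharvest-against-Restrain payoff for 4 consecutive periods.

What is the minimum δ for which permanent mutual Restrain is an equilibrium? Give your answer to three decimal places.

0.806

Deviating for the 4 undetected periods gains 85−61 = 24 per period over cooperation, then loses 61−28 = 33 per period forever once punishment starts.
Gain: 24(1 + δ + … + δ^3); loss: 33·δ^4/(1−δ).
No profitable deviation ⇔ 24(1−δ^4) ≤ 33·δ^4, i.e. δ^4 ≥ 24/(24+33) = 8/19.
Hence δ ≥ (8/19)^(1/4) ≈ 0.806.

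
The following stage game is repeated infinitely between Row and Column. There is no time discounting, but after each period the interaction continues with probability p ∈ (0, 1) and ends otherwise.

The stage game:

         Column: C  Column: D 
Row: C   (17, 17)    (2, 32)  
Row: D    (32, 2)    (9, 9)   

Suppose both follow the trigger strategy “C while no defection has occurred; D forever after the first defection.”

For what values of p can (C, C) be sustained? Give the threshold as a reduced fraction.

With no time discounting, the continuation probability p plays the role of the discount factor.
Grim-trigger IC: 17/(1−p) ≥ 32 + 9p/(1−p) ⇒ p ≥ (32−17)/(32−9) = 15/23.

15/23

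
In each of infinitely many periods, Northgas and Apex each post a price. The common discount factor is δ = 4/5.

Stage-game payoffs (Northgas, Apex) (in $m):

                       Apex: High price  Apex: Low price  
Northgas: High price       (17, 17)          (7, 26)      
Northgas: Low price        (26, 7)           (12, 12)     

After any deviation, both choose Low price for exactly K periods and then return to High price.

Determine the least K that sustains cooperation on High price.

No profitable deviation requires (17−12)(δ+…+δ^K) ≥ 26−17, i.e. δ+…+δ^K ≥ 9/5 ≈ 1.8000.
With δ = 4/5, the partial sums are K=1: 0.8000, K=2: 1.4400, K=3: 1.9520.
K = 3 is the first length at which the sum reaches 1.8000.

3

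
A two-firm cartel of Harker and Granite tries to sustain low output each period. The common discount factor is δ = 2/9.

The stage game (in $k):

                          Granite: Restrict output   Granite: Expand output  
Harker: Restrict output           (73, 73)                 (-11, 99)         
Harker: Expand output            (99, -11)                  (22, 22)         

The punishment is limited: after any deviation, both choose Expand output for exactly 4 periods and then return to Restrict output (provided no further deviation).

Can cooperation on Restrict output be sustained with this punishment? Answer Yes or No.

No

Comparing payoff streams over the 5 periods until play realigns: cooperate → 73(1+δ+…+δ^4); deviate → 99 + 22(δ+…+δ^4).
Cooperation is sustained iff (73−22)(δ+…+δ^4) ≥ 99−73.
δ+…+δ^4 = 2/9·(1−(2/9)^4)/(1−2/9) = 0.2850, and (99−73)/(73−22) = 0.5098.
0.2850 < 0.5098, so cooperation is not sustainable.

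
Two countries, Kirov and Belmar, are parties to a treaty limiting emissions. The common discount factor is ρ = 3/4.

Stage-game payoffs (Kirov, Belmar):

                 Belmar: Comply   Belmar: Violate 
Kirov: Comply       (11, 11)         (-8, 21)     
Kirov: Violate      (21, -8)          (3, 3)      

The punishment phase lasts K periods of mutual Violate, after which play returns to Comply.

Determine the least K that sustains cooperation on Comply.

2

Need Σ_{k=1}^{K} ρ^k ≥ (21−11)/(11−3) = 1.2500 at ρ = 3/4.
At K = 1 the sum is 0.7500 < 1.2500; at K = 2 it is 1.3125 ≥ 1.2500.
So the minimum punishment length is K = 2.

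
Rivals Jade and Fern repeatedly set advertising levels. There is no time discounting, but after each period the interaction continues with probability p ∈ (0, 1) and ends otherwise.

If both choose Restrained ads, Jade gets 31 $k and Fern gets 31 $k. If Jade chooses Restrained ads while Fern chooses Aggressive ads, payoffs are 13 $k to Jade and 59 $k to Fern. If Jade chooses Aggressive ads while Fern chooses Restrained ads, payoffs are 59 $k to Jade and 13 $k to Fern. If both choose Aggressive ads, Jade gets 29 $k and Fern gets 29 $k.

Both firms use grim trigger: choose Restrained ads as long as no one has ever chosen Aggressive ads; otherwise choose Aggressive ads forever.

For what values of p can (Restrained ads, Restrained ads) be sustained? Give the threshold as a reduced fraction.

Expected cooperation value is 31 + p·31 + p²·31 + … = 31/(1−p); deviation gives 59 + p·29/(1−p).
31 ≥ 59(1−p) + 29p ⇒ 30p ≥ 28 ⇒ p ≥ 28/30 = 14/15.

14/15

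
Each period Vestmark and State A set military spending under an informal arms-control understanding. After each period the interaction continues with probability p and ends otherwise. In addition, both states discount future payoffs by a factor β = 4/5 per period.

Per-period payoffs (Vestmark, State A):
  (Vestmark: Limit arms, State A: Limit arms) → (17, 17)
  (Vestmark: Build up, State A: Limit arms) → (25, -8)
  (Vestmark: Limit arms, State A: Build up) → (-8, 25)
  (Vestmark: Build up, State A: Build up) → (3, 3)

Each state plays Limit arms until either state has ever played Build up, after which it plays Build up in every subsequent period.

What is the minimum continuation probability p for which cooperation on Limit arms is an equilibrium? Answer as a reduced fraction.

5/11

Expected continuation weight on next period's payoff is β·p = 4/5·p, which plays the role of the discount factor.
Cooperation requires 4/5·p ≥ (25−17)/(25−3) = 4/11, hence p ≥ 5/11.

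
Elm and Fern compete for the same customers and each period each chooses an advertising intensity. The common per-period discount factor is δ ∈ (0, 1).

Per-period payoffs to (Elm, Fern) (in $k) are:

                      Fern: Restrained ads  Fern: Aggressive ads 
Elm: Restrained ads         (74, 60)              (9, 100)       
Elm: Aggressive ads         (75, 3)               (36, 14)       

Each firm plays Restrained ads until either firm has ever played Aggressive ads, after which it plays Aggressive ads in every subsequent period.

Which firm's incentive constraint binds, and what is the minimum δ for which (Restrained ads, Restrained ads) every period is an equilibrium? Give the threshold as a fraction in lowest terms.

Fern; δ ≥ 20/43

For Elm: deviation gain 75−74 = 1, per-period punishment loss 74−36 = 38. IC gives δ ≥ 1/39.
For Fern: gain 40, loss 46 per period, so δ ≥ 40/86 = 20/43.
The tighter constraint is Fern's, so cooperation needs δ ≥ 20/43.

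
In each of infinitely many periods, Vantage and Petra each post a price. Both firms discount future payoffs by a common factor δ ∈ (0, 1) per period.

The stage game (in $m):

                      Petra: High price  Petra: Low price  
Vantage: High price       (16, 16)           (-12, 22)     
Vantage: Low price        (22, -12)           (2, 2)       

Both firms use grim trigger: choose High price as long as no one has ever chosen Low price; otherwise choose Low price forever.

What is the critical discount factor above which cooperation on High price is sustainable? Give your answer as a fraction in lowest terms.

3/10

One-period gain from deviating is 22 − 16 = 6. The loss is 16 − 2 = 14 in every subsequent period, with present value 14·δ/(1−δ).
Deviation is unprofitable when 14·δ/(1−δ) ≥ 6, i.e. δ/(1−δ) ≥ 3/7.
Equivalently δ ≥ 6/(6+14) = 3/10.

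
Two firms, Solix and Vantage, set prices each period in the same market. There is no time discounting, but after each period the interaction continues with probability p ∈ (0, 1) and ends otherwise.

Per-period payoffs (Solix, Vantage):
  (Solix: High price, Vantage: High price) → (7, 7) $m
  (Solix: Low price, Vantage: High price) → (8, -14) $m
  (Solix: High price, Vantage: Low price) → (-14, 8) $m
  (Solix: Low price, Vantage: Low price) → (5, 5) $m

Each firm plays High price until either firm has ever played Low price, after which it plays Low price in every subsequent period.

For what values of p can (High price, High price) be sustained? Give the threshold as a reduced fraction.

Expected cooperation value is 7 + p·7 + p²·7 + … = 7/(1−p); deviation gives 8 + p·5/(1−p).
7 ≥ 8(1−p) + 5p ⇒ 3p ≥ 1 ⇒ p ≥ 1/3.

1/3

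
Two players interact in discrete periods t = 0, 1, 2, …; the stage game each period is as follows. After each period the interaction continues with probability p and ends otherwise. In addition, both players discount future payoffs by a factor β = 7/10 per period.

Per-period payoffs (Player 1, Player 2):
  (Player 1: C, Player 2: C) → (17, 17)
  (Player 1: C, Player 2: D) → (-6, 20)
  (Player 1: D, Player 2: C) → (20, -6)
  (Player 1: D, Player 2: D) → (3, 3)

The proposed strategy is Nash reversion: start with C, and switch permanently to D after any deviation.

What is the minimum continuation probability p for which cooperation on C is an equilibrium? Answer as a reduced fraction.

30/119

With continuation probability p and discount β, the effective per-period discount factor is βp.
Grim-trigger IC: βp ≥ (20−17)/(20−3) = 3/17.
So p ≥ (3/17)/(7/10) = 30/119.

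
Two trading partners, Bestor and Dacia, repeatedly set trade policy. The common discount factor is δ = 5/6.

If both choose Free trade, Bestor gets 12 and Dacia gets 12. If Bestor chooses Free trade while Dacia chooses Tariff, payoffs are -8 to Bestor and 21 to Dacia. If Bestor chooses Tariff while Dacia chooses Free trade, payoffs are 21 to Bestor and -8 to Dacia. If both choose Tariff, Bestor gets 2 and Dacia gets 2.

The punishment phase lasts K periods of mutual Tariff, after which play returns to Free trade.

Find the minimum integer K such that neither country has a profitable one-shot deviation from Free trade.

No profitable deviation requires (12−2)(δ+…+δ^K) ≥ 21−12, i.e. δ+…+δ^K ≥ 9/10 ≈ 0.9000.
With δ = 5/6, the partial sums are K=1: 0.8333, K=2: 1.5278.
K = 2 is the first length at which the sum reaches 0.9000.

2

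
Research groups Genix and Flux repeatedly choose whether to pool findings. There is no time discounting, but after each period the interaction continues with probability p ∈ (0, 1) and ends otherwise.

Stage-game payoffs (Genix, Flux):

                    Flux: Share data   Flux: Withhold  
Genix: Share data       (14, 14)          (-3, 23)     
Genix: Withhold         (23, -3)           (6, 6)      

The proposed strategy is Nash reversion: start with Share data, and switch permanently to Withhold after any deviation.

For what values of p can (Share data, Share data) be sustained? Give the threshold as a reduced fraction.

With no time discounting, the continuation probability p plays the role of the discount factor.
Grim-trigger IC: 14/(1−p) ≥ 23 + 6p/(1−p) ⇒ p ≥ (23−14)/(23−6) = 9/17.

9/17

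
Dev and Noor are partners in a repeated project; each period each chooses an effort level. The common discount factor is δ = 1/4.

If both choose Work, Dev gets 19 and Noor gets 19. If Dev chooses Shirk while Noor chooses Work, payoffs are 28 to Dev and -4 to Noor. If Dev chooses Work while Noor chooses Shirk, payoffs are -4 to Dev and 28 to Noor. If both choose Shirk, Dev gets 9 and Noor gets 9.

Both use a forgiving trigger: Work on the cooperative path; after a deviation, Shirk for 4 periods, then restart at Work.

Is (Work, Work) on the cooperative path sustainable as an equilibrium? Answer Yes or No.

No

IC: δ+…+δ^4 ≥ (28−19)/(19−9) = 9/10.
At δ = 1/4: partial sum = 0.3320 < 0.9000. Cooperation not sustainable.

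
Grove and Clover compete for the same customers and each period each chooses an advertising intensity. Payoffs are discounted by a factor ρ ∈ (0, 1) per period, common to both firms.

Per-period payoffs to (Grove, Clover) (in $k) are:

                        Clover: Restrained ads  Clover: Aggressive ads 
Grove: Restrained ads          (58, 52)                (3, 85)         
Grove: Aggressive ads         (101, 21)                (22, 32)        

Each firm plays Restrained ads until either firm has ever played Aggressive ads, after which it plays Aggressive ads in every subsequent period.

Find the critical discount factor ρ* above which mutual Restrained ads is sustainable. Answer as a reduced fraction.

33/53

Grove: cooperation gives 58 each period; deviation gives 101 once then 22 forever.
  58/(1−ρ) ≥ 101 + 22ρ/(1−ρ) ⇒ ρ ≥ 43/79.
Clover: cooperation gives 52 each period; deviation gives 85 once then 32 forever.
  ρ ≥ 33/53.
Both must hold, so the binding constraint is Clover's: ρ ≥ 33/53.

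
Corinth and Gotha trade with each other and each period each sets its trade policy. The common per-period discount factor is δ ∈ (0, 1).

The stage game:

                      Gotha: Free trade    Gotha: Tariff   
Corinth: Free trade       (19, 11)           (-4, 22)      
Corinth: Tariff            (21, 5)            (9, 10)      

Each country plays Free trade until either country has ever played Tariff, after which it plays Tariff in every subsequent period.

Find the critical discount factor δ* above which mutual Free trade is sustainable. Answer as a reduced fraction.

For Corinth: deviation gain 21−19 = 2, per-period punishment loss 19−9 = 10. IC gives δ ≥ 2/12 = 1/6.
For Gotha: gain 11, loss 1 per period, so δ ≥ 11/12.
The tighter constraint is Gotha's, so cooperation needs δ ≥ 11/12.

11/12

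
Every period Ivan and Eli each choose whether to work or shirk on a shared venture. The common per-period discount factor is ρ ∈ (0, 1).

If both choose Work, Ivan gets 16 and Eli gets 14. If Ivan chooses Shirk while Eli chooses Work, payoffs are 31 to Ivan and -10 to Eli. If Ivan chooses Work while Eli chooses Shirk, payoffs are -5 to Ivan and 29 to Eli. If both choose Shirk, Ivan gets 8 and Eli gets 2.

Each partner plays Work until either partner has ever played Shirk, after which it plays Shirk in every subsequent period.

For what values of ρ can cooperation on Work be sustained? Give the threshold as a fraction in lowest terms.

15/23

Ivan: cooperation gives 16 each period; deviation gives 31 once then 8 forever.
  16/(1−ρ) ≥ 31 + 8ρ/(1−ρ) ⇒ ρ ≥ 15/23.
Eli: cooperation gives 14 each period; deviation gives 29 once then 2 forever.
  ρ ≥ 15/27 = 5/9.
Both must hold, so the binding constraint is Ivan's: ρ ≥ 15/23.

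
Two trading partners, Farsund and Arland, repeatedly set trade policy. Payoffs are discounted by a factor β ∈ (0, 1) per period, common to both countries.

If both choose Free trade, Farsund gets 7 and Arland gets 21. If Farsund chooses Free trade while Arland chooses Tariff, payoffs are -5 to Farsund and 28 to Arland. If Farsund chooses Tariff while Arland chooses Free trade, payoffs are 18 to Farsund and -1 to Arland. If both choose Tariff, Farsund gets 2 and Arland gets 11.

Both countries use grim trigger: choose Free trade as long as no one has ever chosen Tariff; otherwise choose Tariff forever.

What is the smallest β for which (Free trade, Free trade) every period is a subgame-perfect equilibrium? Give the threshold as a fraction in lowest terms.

Farsund's threshold: (18−7)/(18−2) = 11/16.
Arland's threshold: (28−21)/(28−11) = 7/17.
11/16 > 7/17, so Farsund binds and β* = 11/16.

11/16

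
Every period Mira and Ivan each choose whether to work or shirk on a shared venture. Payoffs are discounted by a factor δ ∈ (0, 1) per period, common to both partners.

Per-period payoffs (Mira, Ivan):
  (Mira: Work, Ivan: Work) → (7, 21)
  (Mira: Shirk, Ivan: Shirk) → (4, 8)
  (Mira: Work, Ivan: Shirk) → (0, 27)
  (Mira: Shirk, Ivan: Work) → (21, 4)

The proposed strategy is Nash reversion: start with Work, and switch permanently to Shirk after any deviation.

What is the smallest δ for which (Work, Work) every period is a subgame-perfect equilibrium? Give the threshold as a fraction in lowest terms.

For Mira: deviation gain 21−7 = 14, per-period punishment loss 7−4 = 3. IC gives δ ≥ 14/17.
For Ivan: gain 6, loss 13 per period, so δ ≥ 6/19.
The tighter constraint is Mira's, so cooperation needs δ ≥ 14/17.

14/17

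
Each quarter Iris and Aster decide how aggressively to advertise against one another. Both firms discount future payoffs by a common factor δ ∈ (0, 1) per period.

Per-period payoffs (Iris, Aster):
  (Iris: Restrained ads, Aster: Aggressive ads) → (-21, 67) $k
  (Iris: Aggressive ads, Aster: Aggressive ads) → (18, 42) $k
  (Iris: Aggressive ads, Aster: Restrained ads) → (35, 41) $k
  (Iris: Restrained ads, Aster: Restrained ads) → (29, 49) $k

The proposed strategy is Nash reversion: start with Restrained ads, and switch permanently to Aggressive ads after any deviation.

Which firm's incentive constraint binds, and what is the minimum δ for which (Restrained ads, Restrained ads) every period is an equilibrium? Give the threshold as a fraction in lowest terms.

Aster; δ ≥ 18/25

Iris: cooperation gives 29 each period; deviation gives 35 once then 18 forever.
  29/(1−δ) ≥ 35 + 18δ/(1−δ) ⇒ δ ≥ 6/17.
Aster: cooperation gives 49 each period; deviation gives 67 once then 42 forever.
  δ ≥ 18/25.
Both must hold, so the binding constraint is Aster's: δ ≥ 18/25.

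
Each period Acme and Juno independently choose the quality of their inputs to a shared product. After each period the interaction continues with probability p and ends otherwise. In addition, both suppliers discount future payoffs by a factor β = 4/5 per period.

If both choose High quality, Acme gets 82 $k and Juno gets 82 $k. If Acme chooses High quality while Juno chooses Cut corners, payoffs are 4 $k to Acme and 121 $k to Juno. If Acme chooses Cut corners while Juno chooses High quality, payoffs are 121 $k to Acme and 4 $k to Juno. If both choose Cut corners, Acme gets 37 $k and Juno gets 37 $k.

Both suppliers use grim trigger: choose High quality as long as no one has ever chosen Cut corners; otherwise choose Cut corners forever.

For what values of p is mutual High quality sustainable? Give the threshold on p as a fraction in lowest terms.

Expected continuation weight on next period's payoff is β·p = 4/5·p, which plays the role of the discount factor.
Cooperation requires 4/5·p ≥ (121−82)/(121−37) = 13/28, hence p ≥ 65/112.

65/112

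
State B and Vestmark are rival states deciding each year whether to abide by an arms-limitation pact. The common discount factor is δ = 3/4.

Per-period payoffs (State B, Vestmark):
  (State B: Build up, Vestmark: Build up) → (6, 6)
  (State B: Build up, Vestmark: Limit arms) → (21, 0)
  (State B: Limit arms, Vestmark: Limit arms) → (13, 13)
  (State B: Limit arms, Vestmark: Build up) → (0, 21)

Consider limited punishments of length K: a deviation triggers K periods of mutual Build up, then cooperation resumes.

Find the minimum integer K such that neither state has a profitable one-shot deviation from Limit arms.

IC: δ(1−δ^K)/(1−δ) ≥ (21−13)/(13−6) = 8/7.
With δ = 3/4: need 1 − δ^K ≥ 8/7·(1−3/4)/(3/4), i.e. δ^K ≤ 0.6190.
Since (3/4)^1 = 0.7500 and (3/4)^2 = 0.5625, the smallest such K is 2.

2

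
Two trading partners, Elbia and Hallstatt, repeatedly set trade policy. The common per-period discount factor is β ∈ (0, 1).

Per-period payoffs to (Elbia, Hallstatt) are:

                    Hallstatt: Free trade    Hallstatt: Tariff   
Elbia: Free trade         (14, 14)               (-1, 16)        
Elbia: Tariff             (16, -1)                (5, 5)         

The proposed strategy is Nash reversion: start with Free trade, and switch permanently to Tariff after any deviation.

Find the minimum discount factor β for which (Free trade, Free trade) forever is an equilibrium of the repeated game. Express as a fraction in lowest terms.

2/11

Cooperation forever yields 14 each period: 14/(1−β).
Deviating yields 16 once, then 5 forever: 16 + 5β/(1−β).
No profitable deviation requires 14/(1−β) ≥ 16 + 5β/(1−β).
Multiplying by (1−β): 14 ≥ 16(1−β) + 5β = 16 − 11β.
So 11β ≥ 2, i.e. β ≥ 2/11.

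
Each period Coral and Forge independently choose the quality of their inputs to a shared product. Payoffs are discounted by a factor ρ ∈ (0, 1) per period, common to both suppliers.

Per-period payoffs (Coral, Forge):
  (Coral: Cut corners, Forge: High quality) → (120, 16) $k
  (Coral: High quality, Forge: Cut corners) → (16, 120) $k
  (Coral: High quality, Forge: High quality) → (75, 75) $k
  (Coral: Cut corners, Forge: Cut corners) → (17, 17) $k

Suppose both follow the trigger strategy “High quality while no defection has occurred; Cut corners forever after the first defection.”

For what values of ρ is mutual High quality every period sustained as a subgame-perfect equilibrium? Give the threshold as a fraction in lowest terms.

45/103

Under grim trigger the critical discount factor is (T−C)/(T−P) with T = 120, C = 75, P = 17.
ρ* = (120−75)/(120−17) = 45/103.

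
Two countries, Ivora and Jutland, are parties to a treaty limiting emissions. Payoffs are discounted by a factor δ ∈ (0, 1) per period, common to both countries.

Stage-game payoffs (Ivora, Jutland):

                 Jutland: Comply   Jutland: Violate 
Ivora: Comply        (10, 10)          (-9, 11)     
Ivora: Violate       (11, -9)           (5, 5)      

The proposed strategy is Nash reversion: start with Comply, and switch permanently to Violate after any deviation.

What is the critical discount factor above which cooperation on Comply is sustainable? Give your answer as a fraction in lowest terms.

One-period gain from deviating is 11 − 10 = 1. The loss is 10 − 5 = 5 in every subsequent period, with present value 5·δ/(1−δ).
Deviation is unprofitable when 5·δ/(1−δ) ≥ 1, i.e. δ/(1−δ) ≥ 1/5.
Equivalently δ ≥ 1/(1+5) = 1/6.

1/6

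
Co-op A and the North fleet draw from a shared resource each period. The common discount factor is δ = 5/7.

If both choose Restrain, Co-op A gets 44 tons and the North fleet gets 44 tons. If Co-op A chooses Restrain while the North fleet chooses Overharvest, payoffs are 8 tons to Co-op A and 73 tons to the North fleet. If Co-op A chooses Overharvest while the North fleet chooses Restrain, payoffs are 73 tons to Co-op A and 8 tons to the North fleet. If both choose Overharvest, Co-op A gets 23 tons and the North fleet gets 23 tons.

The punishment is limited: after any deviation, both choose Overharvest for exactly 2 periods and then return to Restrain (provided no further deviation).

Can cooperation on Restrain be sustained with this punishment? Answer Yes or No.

Comparing payoff streams over the 3 periods until play realigns: cooperate → 44(1+δ+…+δ^2); deviate → 73 + 23(δ+…+δ^2).
Cooperation is sustained iff (44−23)(δ+…+δ^2) ≥ 73−44.
δ+…+δ^2 = 5/7·(1−(5/7)^2)/(1−5/7) = 1.2245, and (73−44)/(44−23) = 1.3810.
1.2245 < 1.3810, so cooperation is not sustainable.

No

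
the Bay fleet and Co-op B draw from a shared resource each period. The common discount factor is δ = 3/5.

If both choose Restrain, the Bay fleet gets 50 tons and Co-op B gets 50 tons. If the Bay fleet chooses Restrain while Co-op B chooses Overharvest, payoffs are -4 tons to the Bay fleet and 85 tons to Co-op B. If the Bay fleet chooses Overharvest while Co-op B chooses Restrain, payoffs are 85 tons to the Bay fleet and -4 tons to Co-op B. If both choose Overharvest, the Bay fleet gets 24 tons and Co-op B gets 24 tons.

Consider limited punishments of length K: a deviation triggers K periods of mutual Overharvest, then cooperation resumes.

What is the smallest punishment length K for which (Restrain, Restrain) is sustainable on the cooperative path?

IC: δ(1−δ^K)/(1−δ) ≥ (85−50)/(50−24) = 35/26.
With δ = 3/5: need 1 − δ^K ≥ 35/26·(1−3/5)/(3/5), i.e. δ^K ≤ 0.1026.
Since (3/5)^4 = 0.1296 and (3/5)^5 = 0.0778, the smallest such K is 5.

5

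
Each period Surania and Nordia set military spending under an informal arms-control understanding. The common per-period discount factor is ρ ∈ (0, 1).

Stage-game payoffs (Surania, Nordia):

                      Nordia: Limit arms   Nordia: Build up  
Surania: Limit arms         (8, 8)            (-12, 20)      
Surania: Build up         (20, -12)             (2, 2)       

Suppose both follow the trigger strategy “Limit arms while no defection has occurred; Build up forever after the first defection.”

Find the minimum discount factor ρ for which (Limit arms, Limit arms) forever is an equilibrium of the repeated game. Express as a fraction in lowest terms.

2/3

8/(1−ρ) ≥ 20 + 2ρ/(1−ρ)
8 ≥ 20 − 18ρ
ρ ≥ 12/18 = 2/3.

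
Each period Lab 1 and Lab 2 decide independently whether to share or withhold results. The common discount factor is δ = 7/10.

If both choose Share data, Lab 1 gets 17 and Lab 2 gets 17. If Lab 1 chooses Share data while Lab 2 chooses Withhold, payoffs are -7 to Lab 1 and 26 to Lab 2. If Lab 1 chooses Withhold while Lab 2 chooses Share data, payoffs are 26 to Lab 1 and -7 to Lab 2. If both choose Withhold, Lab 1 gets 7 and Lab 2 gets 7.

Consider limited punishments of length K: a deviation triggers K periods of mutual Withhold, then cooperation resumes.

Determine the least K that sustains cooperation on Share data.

IC: δ(1−δ^K)/(1−δ) ≥ (26−17)/(17−7) = 9/10.
With δ = 7/10: need 1 − δ^K ≥ 9/10·(1−7/10)/(7/10), i.e. δ^K ≤ 0.6143.
Since (7/10)^1 = 0.7000 and (7/10)^2 = 0.4900, the smallest such K is 2.

2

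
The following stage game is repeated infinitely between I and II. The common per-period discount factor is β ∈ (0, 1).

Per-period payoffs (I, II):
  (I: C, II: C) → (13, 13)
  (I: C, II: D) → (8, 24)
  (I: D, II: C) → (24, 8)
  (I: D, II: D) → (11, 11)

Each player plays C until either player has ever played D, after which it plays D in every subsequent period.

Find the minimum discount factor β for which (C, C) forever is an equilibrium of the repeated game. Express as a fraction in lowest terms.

One-period gain from deviating is 24 − 13 = 11. The loss is 13 − 11 = 2 in every subsequent period, with present value 2·β/(1−β).
Deviation is unprofitable when 2·β/(1−β) ≥ 11, i.e. β/(1−β) ≥ 11/2.
Equivalently β ≥ 11/(11+2) = 11/13.

11/13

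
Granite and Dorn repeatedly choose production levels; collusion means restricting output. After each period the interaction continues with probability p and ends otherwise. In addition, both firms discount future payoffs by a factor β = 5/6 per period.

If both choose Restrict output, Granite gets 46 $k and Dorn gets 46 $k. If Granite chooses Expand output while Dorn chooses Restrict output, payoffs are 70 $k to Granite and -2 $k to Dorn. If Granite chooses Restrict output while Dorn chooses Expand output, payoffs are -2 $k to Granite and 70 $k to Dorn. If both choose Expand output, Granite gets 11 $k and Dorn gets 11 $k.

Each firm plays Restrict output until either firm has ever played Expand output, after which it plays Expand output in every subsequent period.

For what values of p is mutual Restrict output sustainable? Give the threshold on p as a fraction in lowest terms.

144/295

With continuation probability p and discount β, the effective per-period discount factor is βp.
Grim-trigger IC: βp ≥ (70−46)/(70−11) = 24/59.
So p ≥ (24/59)/(5/6) = 144/295.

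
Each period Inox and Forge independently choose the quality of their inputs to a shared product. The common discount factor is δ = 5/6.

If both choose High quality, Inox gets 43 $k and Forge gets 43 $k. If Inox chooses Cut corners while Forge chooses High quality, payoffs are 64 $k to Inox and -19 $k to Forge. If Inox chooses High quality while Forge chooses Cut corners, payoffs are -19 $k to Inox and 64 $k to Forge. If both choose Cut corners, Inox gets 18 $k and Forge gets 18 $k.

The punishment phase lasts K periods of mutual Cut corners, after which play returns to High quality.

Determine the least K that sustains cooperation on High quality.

IC: δ(1−δ^K)/(1−δ) ≥ (64−43)/(43−18) = 21/25.
With δ = 5/6: need 1 − δ^K ≥ 21/25·(1−5/6)/(5/6), i.e. δ^K ≤ 0.8320.
Since (5/6)^1 = 0.8333 and (5/6)^2 = 0.6944, the smallest such K is 2.

2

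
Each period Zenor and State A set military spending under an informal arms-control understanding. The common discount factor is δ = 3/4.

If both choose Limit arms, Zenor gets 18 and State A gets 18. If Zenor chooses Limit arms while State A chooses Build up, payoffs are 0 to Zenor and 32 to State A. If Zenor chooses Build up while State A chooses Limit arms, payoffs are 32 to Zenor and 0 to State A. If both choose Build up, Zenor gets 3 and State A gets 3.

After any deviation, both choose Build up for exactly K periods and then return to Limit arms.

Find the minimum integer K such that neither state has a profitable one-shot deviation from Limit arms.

IC: δ(1−δ^K)/(1−δ) ≥ (32−18)/(18−3) = 14/15.
With δ = 3/4: need 1 − δ^K ≥ 14/15·(1−3/4)/(3/4), i.e. δ^K ≤ 0.6889.
Since (3/4)^1 = 0.7500 and (3/4)^2 = 0.5625, the smallest such K is 2.

2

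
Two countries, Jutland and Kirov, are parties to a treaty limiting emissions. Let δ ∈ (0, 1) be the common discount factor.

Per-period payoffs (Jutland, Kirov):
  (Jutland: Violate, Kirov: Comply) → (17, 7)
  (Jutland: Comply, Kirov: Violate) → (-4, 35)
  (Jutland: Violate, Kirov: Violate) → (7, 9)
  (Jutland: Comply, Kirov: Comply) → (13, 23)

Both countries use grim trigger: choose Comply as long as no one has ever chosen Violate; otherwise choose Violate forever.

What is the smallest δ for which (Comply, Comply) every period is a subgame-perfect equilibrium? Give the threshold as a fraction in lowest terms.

Jutland: cooperation gives 13 each period; deviation gives 17 once then 7 forever.
  13/(1−δ) ≥ 17 + 7δ/(1−δ) ⇒ δ ≥ 4/10 = 2/5.
Kirov: cooperation gives 23 each period; deviation gives 35 once then 9 forever.
  δ ≥ 12/26 = 6/13.
Both must hold, so the binding constraint is Kirov's: δ ≥ 6/13.

6/13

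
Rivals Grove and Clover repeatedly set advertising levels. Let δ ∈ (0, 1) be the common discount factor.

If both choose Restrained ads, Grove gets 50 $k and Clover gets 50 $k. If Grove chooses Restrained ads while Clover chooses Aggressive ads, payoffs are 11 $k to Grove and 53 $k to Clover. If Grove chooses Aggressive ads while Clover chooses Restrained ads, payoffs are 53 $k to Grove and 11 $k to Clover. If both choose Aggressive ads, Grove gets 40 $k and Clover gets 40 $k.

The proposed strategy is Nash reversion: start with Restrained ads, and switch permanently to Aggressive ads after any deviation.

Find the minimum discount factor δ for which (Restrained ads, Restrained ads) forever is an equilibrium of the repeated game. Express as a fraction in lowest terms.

3/13

Under grim trigger the critical discount factor is (T−C)/(T−P) with T = 53, C = 50, P = 40.
δ* = (53−50)/(53−40) = 3/13.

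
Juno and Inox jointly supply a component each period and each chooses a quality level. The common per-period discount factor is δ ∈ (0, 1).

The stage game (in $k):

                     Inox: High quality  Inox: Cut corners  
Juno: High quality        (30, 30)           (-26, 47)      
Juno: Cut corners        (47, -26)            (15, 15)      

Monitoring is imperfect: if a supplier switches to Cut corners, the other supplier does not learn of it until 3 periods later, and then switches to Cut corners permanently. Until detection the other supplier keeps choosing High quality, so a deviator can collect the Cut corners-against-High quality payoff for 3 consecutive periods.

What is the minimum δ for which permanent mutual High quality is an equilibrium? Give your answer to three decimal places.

A deviator earns 47 for 3 periods, then 15 forever; cooperating earns 30 forever. Multiplying the IC by (1−δ):
30 ≥ 47(1−δ^3) + 15δ^3, so 32·δ^3 ≥ 17 and δ^3 ≥ 17/32.
δ ≥ (17/32)^(1/3) ≈ 0.810.

0.810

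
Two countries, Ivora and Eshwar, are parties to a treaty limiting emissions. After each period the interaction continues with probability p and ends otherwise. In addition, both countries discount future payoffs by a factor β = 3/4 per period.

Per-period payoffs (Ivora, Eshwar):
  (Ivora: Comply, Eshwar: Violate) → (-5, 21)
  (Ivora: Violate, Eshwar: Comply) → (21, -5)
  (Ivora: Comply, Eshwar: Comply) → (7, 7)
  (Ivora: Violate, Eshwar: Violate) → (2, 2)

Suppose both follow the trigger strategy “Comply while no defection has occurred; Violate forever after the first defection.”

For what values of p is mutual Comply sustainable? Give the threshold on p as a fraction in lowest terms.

Expected continuation weight on next period's payoff is β·p = 3/4·p, which plays the role of the discount factor.
Cooperation requires 3/4·p ≥ (21−7)/(21−2) = 14/19, hence p ≥ 56/57.

56/57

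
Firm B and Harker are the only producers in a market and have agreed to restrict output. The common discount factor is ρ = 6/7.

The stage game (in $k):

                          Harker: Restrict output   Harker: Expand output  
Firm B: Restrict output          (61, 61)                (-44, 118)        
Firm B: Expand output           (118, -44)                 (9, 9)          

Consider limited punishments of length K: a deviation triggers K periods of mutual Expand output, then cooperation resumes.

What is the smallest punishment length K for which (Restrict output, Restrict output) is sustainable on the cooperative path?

No profitable deviation requires (61−9)(ρ+…+ρ^K) ≥ 118−61, i.e. ρ+…+ρ^K ≥ 57/52 ≈ 1.0962.
With ρ = 6/7, the partial sums are K=1: 0.8571, K=2: 1.5918.
K = 2 is the first length at which the sum reaches 1.0962.

2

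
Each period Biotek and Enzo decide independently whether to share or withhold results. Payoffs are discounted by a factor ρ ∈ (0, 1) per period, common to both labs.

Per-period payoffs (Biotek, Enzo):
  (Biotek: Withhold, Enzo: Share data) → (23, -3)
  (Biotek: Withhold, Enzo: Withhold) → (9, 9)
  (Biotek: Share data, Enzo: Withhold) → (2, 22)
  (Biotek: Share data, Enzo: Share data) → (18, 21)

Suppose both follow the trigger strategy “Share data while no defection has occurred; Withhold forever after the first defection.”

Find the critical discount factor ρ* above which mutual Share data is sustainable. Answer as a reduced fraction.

Biotek's threshold: (23−18)/(23−9) = 5/14.
Enzo's threshold: (22−21)/(22−9) = 1/13.
5/14 > 1/13, so Biotek binds and ρ* = 5/14.

5/14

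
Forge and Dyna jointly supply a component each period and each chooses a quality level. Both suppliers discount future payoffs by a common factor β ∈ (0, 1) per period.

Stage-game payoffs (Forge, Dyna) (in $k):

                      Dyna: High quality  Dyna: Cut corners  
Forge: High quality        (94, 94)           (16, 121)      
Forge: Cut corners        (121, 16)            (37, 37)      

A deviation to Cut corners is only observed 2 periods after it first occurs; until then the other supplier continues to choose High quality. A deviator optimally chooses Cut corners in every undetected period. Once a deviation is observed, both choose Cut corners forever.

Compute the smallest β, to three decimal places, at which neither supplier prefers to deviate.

A deviator earns 121 for 2 periods, then 37 forever; cooperating earns 94 forever. Multiplying the IC by (1−β):
94 ≥ 121(1−β^2) + 37β^2, so 84·β^2 ≥ 27 and β^2 ≥ 9/28.
β ≥ (9/28)^(1/2) ≈ 0.567.

0.567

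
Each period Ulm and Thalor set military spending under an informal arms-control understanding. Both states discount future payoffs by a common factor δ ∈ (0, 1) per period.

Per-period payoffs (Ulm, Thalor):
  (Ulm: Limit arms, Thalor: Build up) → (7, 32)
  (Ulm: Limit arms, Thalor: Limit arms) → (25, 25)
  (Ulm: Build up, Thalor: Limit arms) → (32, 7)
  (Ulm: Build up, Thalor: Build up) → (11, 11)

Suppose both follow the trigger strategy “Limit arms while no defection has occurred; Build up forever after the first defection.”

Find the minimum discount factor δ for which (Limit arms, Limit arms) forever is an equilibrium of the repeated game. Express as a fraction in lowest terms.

25/(1−δ) ≥ 32 + 11δ/(1−δ)
25 ≥ 32 − 21δ
δ ≥ 7/21 = 1/3.

1/3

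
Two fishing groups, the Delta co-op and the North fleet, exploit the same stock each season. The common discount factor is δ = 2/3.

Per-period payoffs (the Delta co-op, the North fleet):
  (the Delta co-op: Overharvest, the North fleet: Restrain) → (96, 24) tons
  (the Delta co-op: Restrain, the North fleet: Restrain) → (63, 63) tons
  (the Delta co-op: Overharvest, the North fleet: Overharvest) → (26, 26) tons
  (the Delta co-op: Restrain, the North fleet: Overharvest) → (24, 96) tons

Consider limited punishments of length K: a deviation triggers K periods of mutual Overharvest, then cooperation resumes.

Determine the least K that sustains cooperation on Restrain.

2

IC: δ(1−δ^K)/(1−δ) ≥ (96−63)/(63−26) = 33/37.
With δ = 2/3: need 1 − δ^K ≥ 33/37·(1−2/3)/(2/3), i.e. δ^K ≤ 0.5541.
Since (2/3)^1 = 0.6667 and (2/3)^2 = 0.4444, the smallest such K is 2.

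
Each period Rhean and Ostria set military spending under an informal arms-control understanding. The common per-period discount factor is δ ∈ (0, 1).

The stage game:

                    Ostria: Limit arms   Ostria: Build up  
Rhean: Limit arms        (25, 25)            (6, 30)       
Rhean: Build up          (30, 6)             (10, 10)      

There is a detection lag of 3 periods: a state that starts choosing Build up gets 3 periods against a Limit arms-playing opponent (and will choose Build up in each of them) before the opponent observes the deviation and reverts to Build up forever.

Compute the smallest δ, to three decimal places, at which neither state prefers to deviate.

0.630

A deviator earns 30 for 3 periods, then 10 forever; cooperating earns 25 forever. Multiplying the IC by (1−δ):
25 ≥ 30(1−δ^3) + 10δ^3, so 20·δ^3 ≥ 5 and δ^3 ≥ 1/4.
δ ≥ (1/4)^(1/3) ≈ 0.630.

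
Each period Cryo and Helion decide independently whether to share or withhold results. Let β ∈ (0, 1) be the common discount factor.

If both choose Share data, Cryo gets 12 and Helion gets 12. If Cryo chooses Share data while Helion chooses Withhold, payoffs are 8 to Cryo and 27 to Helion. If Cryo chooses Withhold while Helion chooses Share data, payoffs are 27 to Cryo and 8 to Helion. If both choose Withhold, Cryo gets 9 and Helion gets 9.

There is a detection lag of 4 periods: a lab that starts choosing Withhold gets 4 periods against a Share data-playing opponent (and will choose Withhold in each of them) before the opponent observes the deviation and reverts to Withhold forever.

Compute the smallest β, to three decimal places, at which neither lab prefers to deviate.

0.955

A deviator earns 27 for 4 periods, then 9 forever; cooperating earns 12 forever. Multiplying the IC by (1−β):
12 ≥ 27(1−β^4) + 9β^4, so 18·β^4 ≥ 15 and β^4 ≥ 5/6.
β ≥ (5/6)^(1/4) ≈ 0.955.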